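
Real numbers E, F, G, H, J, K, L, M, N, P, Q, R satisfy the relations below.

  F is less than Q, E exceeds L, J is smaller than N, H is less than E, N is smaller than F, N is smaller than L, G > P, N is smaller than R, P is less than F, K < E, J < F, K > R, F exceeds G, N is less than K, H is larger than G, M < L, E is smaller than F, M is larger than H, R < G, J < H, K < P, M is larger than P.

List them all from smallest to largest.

Nothing is placed below J, so it is least; from there J < N; N < R; R < K; K < P; P < G; G < H; H < M; M < L; L < E; E < F; F < Q, each given directly.

J < N < R < K < P < G < H < M < L < E < F < Q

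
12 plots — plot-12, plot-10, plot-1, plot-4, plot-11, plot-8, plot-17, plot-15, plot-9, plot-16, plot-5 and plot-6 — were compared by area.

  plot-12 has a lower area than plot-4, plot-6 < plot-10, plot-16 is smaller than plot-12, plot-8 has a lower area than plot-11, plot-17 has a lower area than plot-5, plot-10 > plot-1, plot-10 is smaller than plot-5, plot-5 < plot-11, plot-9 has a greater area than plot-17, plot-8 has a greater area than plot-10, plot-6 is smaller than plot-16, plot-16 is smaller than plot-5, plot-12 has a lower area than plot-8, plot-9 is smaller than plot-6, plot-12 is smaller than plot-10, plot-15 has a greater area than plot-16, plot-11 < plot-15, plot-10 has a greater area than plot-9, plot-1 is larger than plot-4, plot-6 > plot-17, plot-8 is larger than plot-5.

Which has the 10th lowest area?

plot-8

Piecing the relations together gives one ordering: plot-17 < plot-9 < plot-6 < plot-16 < plot-12 < plot-4 < plot-1 < plot-10 < plot-5 < plot-8 < plot-11 < plot-15.
The 10th smallest is plot-8.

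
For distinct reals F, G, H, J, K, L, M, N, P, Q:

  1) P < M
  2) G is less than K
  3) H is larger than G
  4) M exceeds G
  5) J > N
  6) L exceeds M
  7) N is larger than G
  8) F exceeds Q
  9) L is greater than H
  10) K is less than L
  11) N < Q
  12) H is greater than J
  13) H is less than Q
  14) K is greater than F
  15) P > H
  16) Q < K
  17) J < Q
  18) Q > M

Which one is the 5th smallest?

P

Chaining the given pairs: G < N < J < H < P < M < Q < F < K < L.
Counting 5 from the smallest end gives P.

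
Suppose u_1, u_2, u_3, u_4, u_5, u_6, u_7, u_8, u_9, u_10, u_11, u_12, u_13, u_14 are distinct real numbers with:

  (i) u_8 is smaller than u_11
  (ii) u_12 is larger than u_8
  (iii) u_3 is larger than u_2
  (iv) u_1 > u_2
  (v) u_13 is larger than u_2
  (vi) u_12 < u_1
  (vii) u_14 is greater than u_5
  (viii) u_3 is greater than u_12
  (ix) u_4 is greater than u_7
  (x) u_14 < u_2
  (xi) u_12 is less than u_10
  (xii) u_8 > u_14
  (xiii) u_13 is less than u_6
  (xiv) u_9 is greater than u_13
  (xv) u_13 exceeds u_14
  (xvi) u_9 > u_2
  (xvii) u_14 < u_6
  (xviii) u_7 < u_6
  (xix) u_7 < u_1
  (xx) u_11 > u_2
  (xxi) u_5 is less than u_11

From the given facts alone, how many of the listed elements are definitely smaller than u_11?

4

The elements the relations force below u_11 are u_5, u_14, u_8, u_2 — no chain reaches any other.
That is 4.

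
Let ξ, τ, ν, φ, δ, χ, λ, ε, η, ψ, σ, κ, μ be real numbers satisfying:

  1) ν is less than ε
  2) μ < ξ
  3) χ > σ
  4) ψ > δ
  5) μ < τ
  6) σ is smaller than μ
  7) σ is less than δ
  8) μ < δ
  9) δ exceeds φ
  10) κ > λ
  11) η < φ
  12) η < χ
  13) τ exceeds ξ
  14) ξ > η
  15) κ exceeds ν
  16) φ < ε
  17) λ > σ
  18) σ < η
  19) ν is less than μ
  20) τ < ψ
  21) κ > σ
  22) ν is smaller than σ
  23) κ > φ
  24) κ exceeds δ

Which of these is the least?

Chaining upward from ν: directly above it, σ, μ, ε, κ; then η, λ, ξ, δ, τ, χ; then φ, ψ.
That covers every other element, and nothing is given below ν, so ν is the least.

ν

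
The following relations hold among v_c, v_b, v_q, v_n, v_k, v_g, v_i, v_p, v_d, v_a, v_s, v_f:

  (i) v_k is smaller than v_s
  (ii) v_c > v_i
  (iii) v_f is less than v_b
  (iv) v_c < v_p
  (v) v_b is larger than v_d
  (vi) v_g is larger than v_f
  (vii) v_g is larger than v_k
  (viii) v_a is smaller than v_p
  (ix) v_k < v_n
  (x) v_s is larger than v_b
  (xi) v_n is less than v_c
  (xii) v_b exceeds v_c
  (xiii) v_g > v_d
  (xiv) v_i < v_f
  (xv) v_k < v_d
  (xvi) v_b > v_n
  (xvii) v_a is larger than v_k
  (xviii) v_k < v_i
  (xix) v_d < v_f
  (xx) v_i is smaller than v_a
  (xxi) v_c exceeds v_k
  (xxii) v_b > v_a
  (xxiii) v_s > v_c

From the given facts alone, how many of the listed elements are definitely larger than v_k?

10

From v_k the given relations immediately reach v_i, v_n, v_d, v_c, v_a, v_g, v_s.
From those, v_f, v_p, v_b — 10 in total.
No other element is forced above v_k by the given relations, so the count is 10.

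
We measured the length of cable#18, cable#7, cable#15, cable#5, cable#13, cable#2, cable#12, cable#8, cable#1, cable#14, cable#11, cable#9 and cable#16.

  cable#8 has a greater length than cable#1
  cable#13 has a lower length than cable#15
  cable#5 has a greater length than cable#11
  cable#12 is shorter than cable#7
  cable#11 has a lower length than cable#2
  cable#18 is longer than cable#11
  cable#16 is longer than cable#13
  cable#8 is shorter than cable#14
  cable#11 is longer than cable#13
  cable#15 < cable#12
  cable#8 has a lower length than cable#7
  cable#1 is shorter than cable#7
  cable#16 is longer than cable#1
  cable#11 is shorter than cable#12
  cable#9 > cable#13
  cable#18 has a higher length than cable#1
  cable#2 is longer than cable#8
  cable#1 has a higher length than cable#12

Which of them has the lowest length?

cable#13

Chaining upward from cable#13: directly above it, cable#11, cable#15, cable#9, cable#16; then cable#12, cable#2, cable#18, cable#5; then cable#1, cable#7; then cable#8; then cable#14.
That covers every other element, and nothing is given below cable#13, so cable#13 is the lowest length.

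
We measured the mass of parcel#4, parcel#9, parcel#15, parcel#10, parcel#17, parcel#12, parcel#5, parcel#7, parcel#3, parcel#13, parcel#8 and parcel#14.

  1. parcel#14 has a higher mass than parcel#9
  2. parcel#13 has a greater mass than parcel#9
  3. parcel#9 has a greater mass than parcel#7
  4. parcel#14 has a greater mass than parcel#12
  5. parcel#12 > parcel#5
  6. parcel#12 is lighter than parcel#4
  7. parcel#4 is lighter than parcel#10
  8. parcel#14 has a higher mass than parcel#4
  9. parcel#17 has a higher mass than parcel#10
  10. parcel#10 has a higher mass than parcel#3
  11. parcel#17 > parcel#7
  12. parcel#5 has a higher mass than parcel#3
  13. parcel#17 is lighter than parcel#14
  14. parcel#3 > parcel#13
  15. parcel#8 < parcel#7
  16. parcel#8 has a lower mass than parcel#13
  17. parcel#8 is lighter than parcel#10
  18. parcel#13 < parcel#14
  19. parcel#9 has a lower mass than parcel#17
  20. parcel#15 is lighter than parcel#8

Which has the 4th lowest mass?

The consecutive relations fix a unique order: parcel#15 < parcel#8 < parcel#7 < parcel#9 < parcel#13 < parcel#3 < parcel#5 < parcel#12 < parcel#4 < parcel#10 < parcel#17 < parcel#14.
Counting 4 from the smallest end gives parcel#9.

parcel#9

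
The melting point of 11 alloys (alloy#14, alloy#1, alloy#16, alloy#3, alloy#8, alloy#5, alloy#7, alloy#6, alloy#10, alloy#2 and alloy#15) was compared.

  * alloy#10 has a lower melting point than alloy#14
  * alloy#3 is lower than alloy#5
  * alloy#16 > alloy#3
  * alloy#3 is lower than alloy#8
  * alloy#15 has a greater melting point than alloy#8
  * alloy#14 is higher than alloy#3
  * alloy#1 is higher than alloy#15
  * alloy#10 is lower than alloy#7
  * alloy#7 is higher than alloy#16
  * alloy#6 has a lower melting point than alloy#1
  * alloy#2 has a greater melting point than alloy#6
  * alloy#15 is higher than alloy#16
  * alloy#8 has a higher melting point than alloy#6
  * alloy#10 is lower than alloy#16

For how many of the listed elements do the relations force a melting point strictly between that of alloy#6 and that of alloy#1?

2

Chaining upward from alloy#6 reaches: alloy#8, alloy#15, alloy#2.
Chaining downward from alloy#1 reaches: alloy#3, alloy#10, alloy#16, alloy#8, alloy#15.
Strictly between alloy#6 and alloy#1 are those in both lists: alloy#8, alloy#15 — 2 elements.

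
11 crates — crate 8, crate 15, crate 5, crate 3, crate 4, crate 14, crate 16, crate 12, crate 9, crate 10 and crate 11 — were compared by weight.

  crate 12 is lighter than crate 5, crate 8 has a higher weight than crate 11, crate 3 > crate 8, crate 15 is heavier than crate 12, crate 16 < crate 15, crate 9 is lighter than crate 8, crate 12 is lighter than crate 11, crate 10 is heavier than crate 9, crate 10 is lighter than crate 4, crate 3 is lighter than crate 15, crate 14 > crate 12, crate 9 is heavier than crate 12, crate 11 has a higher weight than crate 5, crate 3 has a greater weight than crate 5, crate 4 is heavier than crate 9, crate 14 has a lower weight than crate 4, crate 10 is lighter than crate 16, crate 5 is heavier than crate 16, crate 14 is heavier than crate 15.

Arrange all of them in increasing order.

Nothing is placed below crate 12, so it is least; from there crate 12 < crate 9; crate 9 < crate 10; crate 10 < crate 16; crate 16 < crate 5; crate 5 < crate 11; crate 11 < crate 8; crate 8 < crate 3; crate 3 < crate 15; crate 15 < crate 14; crate 14 < crate 4, each given directly.

crate 12 < crate 9 < crate 10 < crate 16 < crate 5 < crate 11 < crate 8 < crate 3 < crate 15 < crate 14 < crate 4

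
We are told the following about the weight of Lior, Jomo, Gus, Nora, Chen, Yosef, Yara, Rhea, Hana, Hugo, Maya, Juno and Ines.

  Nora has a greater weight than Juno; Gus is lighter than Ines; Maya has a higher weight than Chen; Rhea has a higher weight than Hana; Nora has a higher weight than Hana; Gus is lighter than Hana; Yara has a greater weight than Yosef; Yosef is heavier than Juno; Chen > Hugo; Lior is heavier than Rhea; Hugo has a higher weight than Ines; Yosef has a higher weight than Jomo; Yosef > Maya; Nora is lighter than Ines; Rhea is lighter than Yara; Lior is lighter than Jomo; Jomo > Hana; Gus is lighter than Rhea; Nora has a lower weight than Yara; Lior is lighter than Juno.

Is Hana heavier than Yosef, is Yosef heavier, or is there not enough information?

Yosef

Link the given pairs in sequence: Hana < Rhea; Rhea < Lior; Lior < Juno; Juno < Nora; Nora < Ines; Ines < Hugo; Hugo < Chen; Chen < Maya; Maya < Yosef.
Together: Hana < Rhea < Lior < Juno < Nora < Ines < Hugo < Chen < Maya < Yosef.
So Yosef is heavier.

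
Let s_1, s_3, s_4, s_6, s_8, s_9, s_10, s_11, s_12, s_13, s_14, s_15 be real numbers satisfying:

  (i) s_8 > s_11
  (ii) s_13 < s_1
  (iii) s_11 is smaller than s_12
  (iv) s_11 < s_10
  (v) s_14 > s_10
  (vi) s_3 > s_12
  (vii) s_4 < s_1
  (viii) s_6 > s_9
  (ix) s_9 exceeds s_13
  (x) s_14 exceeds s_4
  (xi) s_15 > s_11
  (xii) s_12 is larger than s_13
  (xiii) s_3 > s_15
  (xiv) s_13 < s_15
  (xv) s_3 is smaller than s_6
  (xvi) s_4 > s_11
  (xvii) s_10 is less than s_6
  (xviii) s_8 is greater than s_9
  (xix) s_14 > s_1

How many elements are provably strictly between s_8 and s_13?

1

Chaining upward from s_13 reaches: s_15, s_1, s_14, s_12, s_3, s_9, s_6.
Chaining downward from s_8 reaches: s_11, s_9.
Strictly between s_13 and s_8 are those in both lists: s_9 — 1 element.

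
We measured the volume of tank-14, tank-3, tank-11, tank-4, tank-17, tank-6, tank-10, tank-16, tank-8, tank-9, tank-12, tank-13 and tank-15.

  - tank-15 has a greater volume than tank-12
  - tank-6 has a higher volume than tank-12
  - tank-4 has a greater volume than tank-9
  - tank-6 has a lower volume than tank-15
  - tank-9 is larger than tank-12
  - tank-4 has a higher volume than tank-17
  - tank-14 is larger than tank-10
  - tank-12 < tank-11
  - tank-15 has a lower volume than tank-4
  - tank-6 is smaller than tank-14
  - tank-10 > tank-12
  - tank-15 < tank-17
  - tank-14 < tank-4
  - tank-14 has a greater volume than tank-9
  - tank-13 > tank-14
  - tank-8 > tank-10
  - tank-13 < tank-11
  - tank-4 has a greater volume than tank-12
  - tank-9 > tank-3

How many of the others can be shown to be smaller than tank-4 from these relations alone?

8

From tank-4 the given relations immediately reach tank-12, tank-9, tank-14, tank-15, tank-17.
From those, tank-3, tank-10, tank-6 — 8 in total.
No other element is forced below tank-4 by the given relations, so the count is 8.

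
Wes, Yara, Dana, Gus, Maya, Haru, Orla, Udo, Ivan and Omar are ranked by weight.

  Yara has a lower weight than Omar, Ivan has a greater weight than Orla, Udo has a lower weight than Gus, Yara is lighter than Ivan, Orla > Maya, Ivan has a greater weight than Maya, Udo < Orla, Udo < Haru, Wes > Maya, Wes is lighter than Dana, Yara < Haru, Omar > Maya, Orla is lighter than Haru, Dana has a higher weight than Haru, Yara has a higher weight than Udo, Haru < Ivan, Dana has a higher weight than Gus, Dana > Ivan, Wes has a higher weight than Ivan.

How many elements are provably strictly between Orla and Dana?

3

The relations place Orla below Dana. An element lies strictly between them when it is forced above Orla and also forced below Dana.
Above Orla: {Haru, Ivan, Wes}. Below Dana: {Maya, Udo, Yara, Gus, Haru, Ivan, Wes}.
Intersection: {Haru, Ivan, Wes} — 3.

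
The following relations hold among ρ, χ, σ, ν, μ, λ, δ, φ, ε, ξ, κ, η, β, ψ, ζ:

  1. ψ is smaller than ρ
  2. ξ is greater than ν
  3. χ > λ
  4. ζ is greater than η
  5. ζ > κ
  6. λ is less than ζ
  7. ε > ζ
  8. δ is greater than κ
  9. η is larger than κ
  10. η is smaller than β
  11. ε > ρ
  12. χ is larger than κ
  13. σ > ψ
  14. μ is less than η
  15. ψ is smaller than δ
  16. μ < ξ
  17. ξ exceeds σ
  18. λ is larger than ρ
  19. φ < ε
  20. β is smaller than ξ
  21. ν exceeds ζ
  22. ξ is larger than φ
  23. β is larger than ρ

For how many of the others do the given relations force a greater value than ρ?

The elements the relations force above ρ are λ, χ, ζ, ε, ν, β, ξ — no chain reaches any other.
That is 7.

7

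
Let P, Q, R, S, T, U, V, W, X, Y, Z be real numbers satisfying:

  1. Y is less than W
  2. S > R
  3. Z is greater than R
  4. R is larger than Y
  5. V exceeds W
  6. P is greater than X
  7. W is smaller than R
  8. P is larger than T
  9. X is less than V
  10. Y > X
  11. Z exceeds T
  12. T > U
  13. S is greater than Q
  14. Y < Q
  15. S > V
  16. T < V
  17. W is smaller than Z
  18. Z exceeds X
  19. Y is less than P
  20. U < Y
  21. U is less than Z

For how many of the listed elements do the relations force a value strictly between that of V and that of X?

2

The relations place X below V. An element lies strictly between them when it is forced above X and also forced below V.
Above X: {Y, W, R, P, Z, Q, S}. Below V: {U, Y, W, T}.
Intersection: {Y, W} — 2.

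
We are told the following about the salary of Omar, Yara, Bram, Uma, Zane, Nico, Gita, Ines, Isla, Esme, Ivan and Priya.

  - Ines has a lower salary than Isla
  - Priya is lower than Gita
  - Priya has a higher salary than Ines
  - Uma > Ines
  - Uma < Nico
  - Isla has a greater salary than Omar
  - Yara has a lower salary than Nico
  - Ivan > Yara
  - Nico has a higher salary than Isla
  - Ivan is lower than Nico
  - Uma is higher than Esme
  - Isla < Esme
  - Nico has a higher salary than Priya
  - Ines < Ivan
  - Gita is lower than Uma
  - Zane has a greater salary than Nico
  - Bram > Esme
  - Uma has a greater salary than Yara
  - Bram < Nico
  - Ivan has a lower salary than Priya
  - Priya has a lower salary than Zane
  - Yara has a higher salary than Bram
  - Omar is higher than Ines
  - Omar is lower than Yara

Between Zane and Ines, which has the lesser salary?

The relevant relations are Ines < Isla; Isla < Esme; Esme < Bram; Bram < Yara; Yara < Ivan; Ivan < Priya; Priya < Gita; Gita < Uma; Uma < Nico; Nico < Zane.
Chaining these gives Ines < Isla < Esme < Bram < Yara < Ivan < Priya < Gita < Uma < Nico < Zane.
So Ines < Zane; Ines is the lower of the two.

Ines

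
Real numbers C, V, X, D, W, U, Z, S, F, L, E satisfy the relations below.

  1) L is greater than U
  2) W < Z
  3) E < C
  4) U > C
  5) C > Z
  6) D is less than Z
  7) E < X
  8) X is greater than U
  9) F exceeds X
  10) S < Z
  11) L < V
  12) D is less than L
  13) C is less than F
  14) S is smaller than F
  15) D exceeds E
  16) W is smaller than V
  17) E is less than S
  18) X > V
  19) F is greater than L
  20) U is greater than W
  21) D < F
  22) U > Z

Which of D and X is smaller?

D < Z and Z < C give D < C.
Then C < U extends the chain to U.
Then U < L extends the chain to L.
With L < V: D < Z < C < U < L < V.
With V < X: D < Z < C < U < L < V < X.
So D < X; D is the smaller of the two.

D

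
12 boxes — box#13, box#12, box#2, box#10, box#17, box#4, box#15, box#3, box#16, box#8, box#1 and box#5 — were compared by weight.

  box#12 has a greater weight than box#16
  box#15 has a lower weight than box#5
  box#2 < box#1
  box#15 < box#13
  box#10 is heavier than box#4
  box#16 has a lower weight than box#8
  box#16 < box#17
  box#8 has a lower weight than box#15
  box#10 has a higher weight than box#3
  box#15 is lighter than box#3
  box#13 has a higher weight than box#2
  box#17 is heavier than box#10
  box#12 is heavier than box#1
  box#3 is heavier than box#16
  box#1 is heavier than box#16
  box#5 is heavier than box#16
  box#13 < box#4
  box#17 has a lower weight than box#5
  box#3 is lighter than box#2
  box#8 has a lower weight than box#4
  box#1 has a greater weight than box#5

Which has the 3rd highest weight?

Piecing the relations together gives one ordering: box#16 < box#8 < box#15 < box#3 < box#2 < box#13 < box#4 < box#10 < box#17 < box#5 < box#1 < box#12.
The 3rd largest is box#5.

box#5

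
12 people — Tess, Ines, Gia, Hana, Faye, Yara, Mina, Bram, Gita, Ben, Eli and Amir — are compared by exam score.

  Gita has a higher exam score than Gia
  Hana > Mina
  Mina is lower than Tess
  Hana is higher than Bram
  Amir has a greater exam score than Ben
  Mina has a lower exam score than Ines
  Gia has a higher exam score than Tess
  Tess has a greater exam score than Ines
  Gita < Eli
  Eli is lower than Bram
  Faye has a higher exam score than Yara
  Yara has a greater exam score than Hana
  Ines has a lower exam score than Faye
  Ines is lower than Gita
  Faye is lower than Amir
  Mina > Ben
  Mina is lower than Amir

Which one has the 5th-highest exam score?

Chaining the given pairs: Ben < Mina < Ines < Tess < Gia < Gita < Eli < Bram < Hana < Yara < Faye < Amir.
Counting 5 from the largest end gives Bram.

Bram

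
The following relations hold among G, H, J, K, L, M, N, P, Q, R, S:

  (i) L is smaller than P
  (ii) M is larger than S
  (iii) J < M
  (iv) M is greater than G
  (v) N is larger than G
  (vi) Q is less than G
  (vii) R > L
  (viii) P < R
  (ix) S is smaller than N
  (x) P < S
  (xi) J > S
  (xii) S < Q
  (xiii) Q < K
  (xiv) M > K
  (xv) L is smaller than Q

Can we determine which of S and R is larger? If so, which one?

undetermined

Following every chain through S: above S we get Q, G, J, N, K, M; below S we get L, P.
R is not reached, and no chain runs the other way from R to S.
So the given relations leave the order of S and R undetermined.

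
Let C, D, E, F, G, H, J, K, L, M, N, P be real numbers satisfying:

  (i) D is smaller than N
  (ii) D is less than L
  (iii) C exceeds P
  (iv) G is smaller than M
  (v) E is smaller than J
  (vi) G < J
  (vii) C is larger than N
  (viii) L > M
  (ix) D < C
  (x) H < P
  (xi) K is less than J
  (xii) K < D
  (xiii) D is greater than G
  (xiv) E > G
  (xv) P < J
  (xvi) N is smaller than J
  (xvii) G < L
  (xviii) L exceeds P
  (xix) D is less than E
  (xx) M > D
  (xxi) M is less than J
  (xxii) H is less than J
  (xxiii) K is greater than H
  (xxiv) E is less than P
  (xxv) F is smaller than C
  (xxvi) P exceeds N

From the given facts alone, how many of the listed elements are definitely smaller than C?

8

The elements the relations force below C are G, H, K, D, E, N, P, F — no chain reaches any other.
That is 8.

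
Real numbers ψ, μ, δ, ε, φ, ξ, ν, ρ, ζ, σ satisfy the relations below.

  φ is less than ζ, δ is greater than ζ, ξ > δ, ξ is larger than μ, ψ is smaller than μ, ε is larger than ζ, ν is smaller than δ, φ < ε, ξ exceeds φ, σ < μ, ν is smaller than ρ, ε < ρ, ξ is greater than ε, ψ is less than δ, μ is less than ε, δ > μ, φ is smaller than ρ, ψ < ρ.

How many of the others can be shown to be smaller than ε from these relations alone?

The elements the relations force below ε are φ, ψ, σ, ζ, μ — no chain reaches any other.
That is 5.

5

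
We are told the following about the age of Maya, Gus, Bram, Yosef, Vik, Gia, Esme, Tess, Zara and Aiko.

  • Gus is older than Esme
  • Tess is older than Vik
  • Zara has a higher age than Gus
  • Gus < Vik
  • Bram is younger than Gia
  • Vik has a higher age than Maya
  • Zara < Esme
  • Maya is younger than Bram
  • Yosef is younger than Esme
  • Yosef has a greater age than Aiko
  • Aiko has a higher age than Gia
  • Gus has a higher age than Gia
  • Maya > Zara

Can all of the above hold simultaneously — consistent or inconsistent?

We have Gus < Zara stated directly, yet also Zara < Maya < Bram < Gia < Aiko < Yosef < Esme < Gus by chaining the others — so Zara < Gus. Contradiction.

inconsistent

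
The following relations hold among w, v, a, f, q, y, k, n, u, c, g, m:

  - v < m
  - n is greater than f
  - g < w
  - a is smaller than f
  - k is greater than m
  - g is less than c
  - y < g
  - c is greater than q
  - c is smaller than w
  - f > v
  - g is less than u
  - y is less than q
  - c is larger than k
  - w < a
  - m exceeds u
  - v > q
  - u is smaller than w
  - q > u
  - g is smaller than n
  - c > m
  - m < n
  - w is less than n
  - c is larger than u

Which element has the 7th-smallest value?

k

The consecutive relations fix a unique order: y < g < u < q < v < m < k < c < w < a < f < n.
Counting 7 from the smallest end gives k.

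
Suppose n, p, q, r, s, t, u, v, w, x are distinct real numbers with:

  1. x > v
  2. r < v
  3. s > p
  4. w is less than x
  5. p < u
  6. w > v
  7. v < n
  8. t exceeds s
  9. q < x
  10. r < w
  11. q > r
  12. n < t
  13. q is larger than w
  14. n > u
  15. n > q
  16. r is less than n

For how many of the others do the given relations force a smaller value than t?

Directly below t: s, n.
One step further: r, v, p, q, u (7 so far).
One step further: w (8 so far).
No other element is forced below t by the given relations, so the count is 8.

8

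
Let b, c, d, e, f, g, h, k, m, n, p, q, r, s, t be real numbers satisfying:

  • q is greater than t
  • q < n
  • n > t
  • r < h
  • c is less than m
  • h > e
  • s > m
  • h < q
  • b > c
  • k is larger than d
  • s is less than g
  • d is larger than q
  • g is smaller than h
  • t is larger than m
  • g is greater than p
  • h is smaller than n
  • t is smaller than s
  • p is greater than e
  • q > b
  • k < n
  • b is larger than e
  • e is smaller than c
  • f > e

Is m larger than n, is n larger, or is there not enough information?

m < t < s < g < h < q < d < k < n, by transitivity through t, s, g, h, q, d, k.
So n is larger.

n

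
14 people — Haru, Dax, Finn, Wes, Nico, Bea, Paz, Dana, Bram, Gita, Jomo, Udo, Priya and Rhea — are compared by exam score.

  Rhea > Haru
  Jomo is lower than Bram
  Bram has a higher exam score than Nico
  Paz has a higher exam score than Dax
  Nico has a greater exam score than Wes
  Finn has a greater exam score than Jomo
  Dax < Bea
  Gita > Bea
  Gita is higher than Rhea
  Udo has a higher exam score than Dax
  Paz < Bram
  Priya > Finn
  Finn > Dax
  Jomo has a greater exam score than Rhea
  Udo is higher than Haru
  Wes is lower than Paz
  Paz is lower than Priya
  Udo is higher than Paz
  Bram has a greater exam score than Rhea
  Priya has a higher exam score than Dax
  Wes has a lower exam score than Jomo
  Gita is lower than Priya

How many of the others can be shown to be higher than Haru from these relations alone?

7

Directly above Haru: Rhea, Udo.
One step further: Jomo, Bram, Gita (5 so far).
One step further: Finn, Priya (7 so far).
Nothing else is reachable above Haru; 7 in all.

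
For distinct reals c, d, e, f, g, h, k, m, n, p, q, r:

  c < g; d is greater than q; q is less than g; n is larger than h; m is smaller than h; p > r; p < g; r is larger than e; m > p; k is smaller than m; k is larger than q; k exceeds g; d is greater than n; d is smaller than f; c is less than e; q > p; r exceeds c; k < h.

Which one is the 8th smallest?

m

The consecutive relations fix a unique order: c < e < r < p < q < g < k < m < h < n < d < f.
Counting 8 from the smallest end gives m.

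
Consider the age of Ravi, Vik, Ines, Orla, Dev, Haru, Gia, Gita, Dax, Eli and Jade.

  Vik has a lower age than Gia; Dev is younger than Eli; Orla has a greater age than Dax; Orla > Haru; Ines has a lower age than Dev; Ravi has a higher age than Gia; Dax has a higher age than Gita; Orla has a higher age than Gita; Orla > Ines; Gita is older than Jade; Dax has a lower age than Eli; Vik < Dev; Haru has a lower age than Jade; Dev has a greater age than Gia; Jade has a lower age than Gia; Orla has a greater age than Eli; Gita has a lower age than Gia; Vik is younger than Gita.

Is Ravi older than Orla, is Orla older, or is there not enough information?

Following every chain through Ravi: below Ravi we get Vik, Haru, Jade, Gita, Gia.
Orla is not reached, and no chain runs the other way from Orla to Ravi.
So the given relations leave the order of Ravi and Orla undetermined.

undetermined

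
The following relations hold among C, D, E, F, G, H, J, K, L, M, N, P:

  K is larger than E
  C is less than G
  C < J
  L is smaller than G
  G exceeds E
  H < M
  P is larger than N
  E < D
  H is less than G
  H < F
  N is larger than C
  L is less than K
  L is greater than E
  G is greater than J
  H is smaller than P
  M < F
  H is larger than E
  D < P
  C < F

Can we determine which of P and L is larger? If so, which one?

Following every chain through L: above L we get G, K; below L we get E.
P is not reached, and no chain runs the other way from P to L.
So the given relations leave the order of L and P undetermined.

undetermined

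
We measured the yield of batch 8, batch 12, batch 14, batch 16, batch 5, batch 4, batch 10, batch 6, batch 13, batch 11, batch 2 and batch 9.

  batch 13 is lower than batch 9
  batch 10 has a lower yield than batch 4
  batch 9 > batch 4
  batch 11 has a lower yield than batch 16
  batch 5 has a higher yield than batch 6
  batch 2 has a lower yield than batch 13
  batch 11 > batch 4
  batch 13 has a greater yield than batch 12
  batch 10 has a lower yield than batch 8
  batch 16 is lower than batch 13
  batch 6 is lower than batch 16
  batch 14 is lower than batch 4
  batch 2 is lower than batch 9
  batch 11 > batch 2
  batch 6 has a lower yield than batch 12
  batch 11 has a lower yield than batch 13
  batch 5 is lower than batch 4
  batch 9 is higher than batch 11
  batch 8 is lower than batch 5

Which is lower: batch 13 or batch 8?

batch 8

The relevant relations are batch 8 < batch 5; batch 5 < batch 4; batch 4 < batch 11; batch 11 < batch 16; batch 16 < batch 13.
Together: batch 8 < batch 5 < batch 4 < batch 11 < batch 16 < batch 13.
So batch 8 < batch 13; batch 8 is the lower of the two.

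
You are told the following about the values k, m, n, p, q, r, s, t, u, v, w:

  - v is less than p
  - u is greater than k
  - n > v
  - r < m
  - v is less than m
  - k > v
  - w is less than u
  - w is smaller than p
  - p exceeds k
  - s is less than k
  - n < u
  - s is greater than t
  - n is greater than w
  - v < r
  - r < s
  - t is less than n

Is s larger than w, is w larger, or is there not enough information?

undetermined

Following every chain through w: above w we get n, p, u.
s is not reached, and no chain runs the other way from s to w.
So the given relations leave the order of w and s undetermined.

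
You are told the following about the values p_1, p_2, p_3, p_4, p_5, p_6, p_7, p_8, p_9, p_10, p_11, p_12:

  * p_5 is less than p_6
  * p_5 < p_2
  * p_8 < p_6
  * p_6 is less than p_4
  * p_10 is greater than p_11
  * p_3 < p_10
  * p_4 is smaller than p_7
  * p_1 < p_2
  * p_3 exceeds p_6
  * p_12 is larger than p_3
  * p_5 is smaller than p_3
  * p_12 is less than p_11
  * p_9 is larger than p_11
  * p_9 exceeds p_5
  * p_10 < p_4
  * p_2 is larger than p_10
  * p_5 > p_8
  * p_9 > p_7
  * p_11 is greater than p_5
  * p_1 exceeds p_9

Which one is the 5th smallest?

Chaining the given pairs: p_8 < p_5 < p_6 < p_3 < p_12 < p_11 < p_10 < p_4 < p_7 < p_9 < p_1 < p_2.
The 5th smallest is p_12.

p_12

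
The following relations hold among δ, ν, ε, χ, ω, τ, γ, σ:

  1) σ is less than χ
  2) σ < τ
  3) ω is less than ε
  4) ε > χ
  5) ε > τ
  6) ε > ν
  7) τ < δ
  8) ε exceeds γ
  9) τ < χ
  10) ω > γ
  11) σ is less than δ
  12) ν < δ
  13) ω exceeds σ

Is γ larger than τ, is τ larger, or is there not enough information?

undetermined

Following every chain through γ: above γ we get ω, ε.
τ is not reached, and no chain runs the other way from τ to γ.
So the given relations leave the order of γ and τ undetermined.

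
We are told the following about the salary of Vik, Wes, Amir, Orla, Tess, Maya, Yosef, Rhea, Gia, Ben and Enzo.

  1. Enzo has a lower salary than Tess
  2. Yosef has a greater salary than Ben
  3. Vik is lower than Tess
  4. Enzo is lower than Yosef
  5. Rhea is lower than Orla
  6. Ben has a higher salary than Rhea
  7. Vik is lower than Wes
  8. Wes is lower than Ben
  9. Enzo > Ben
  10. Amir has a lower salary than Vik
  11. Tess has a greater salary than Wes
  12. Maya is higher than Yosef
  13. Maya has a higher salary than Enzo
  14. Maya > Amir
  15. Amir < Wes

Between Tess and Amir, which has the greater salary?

Tess

Amir < Vik < Wes < Ben < Enzo < Tess, by transitivity through Vik, Wes, Ben, Enzo.
So Amir < Tess; Tess is the higher of the two.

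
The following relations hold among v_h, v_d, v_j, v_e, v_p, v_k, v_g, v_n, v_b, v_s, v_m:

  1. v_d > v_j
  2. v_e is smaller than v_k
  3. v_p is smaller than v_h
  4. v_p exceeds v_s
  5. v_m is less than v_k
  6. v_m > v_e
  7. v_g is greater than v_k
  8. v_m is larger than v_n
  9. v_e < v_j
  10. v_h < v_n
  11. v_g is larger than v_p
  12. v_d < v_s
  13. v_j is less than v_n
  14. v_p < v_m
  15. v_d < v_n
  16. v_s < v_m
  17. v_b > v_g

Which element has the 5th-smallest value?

v_p

Chaining the given pairs: v_e < v_j < v_d < v_s < v_p < v_h < v_n < v_m < v_k < v_g < v_b.
Counting 5 from the smallest end gives v_p.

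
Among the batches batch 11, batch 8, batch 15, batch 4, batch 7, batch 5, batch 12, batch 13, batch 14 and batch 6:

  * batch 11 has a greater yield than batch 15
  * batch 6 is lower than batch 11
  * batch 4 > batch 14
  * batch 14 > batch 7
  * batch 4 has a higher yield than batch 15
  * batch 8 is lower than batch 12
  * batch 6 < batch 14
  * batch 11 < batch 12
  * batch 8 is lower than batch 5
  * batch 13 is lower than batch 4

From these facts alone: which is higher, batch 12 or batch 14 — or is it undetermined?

Following every chain through batch 14: above batch 14 we get batch 4; below batch 14 we get batch 6, batch 7.
batch 12 is not reached, and no chain runs the other way from batch 12 to batch 14.
So the given relations leave the order of batch 14 and batch 12 undetermined.

undetermined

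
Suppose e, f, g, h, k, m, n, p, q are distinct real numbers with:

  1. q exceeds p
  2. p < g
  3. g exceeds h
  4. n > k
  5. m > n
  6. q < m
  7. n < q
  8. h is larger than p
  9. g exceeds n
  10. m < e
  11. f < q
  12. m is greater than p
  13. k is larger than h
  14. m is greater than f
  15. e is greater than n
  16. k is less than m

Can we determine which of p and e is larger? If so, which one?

Following the relations from p: p < h < k < n < q < m < e.
So e is larger.

e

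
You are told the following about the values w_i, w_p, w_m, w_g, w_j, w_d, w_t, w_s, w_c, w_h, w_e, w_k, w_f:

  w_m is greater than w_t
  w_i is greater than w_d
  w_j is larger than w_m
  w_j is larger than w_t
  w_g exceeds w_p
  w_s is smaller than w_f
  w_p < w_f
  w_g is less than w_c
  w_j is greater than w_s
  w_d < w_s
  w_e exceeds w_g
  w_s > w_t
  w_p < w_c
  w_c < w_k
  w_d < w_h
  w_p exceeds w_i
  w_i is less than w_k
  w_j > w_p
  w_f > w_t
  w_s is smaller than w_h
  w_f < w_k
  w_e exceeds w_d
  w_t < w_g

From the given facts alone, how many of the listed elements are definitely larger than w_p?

6

Directly above w_p: w_f, w_g, w_c, w_j.
One step further: w_k, w_e (6 so far).
Nothing else is reachable above w_p; 6 in all.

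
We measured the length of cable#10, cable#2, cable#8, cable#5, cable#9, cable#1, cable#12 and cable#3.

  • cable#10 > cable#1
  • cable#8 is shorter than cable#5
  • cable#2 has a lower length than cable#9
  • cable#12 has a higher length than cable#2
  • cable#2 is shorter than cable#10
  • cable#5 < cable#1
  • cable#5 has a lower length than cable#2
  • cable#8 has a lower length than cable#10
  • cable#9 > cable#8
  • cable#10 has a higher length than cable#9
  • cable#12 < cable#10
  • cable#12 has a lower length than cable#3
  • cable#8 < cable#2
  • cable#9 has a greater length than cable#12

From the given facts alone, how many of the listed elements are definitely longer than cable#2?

4

Directly above cable#2: cable#12, cable#9, cable#10.
One step further: cable#3 (4 so far).
Nothing else is reachable above cable#2; 4 in all.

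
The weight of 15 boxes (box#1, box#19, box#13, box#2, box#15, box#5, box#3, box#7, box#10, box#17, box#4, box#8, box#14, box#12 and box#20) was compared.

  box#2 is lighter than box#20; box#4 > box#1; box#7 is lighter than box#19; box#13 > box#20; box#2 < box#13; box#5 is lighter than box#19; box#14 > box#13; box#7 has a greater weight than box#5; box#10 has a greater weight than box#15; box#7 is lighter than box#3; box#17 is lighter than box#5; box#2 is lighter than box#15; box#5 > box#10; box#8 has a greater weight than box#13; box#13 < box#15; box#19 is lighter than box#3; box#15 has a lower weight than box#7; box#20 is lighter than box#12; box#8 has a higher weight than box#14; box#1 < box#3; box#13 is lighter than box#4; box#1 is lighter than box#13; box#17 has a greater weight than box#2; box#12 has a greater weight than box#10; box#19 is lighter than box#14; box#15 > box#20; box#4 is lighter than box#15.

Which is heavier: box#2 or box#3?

box#2 < box#20 and box#20 < box#13 give box#2 < box#13.
Then box#13 < box#4 extends the chain to box#4.
Then box#4 < box#15 extends the chain to box#15.
Then box#15 < box#10 extends the chain to box#10.
With box#10 < box#5: box#2 < box#20 < box#13 < box#4 < box#15 < box#10 < box#5.
With box#5 < box#7: box#2 < box#20 < box#13 < box#4 < box#15 < box#10 < box#5 < box#7.
Then box#7 < box#19 extends the chain to box#19.
With box#19 < box#3: box#2 < box#20 < box#13 < box#4 < box#15 < box#10 < box#5 < box#7 < box#19 < box#3.
So box#2 < box#3; box#3 is the heavier of the two.

box#3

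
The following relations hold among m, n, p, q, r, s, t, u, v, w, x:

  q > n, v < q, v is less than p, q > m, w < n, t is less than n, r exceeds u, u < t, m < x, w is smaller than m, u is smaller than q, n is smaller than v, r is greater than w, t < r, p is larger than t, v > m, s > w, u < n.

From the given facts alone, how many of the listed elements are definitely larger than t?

From t the given relations immediately reach n, p, r.
From those, v, q — 5 in total.
No other element is forced above t by the given relations, so the count is 5.

5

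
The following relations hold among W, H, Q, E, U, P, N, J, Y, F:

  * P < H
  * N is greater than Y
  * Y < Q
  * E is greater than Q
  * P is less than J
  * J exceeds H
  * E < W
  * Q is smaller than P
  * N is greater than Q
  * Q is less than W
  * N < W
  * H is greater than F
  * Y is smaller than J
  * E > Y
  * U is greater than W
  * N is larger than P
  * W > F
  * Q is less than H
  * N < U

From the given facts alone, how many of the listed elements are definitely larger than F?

The elements the relations force above F are H, W, U, J — no chain reaches any other.
That is 4.

4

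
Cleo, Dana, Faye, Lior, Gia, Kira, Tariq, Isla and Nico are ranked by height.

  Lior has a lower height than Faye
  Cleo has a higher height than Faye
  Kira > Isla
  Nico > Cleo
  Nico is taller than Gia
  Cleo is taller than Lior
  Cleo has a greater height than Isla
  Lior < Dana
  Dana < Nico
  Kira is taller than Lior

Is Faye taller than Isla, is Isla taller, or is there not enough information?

undetermined

Following every chain through Isla: above Isla we get Kira, Cleo, Nico.
Faye is not reached, and no chain runs the other way from Faye to Isla.
So the given relations leave the order of Isla and Faye undetermined.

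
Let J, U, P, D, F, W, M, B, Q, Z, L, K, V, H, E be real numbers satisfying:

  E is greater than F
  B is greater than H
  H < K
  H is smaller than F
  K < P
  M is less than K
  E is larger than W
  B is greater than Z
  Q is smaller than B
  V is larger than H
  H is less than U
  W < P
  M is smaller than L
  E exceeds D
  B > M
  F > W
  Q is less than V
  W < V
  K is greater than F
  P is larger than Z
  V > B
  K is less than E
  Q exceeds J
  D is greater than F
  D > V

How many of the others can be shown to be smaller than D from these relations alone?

9

From D the given relations immediately reach F, V.
From those, H, W, Q, B — 6 in total.
From those, J, M, Z — 9 in total.
Nothing else is reachable below D; 9 in all.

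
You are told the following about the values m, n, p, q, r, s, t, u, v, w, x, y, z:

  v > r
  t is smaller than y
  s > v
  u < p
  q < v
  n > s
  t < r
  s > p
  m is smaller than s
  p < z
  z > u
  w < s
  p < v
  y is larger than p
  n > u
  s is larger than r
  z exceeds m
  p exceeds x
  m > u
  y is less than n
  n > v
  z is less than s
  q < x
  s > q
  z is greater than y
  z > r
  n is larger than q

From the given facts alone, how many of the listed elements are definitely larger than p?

From p the given relations immediately reach y, v, z, s.
From those, n — 5 in total.
Nothing else is reachable above p; 5 in all.

5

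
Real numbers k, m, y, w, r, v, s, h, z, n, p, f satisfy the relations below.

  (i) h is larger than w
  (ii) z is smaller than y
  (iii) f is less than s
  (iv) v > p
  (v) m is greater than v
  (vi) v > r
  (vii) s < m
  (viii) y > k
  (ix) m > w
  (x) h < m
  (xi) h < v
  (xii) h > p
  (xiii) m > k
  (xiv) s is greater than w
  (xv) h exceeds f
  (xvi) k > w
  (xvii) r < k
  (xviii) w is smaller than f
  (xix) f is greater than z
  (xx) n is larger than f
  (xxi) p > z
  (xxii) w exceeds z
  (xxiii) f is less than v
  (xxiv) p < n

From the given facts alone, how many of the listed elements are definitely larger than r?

4

Directly above r: k, v.
One step further: y, m (4 so far).
No other element is forced above r by the given relations, so the count is 4.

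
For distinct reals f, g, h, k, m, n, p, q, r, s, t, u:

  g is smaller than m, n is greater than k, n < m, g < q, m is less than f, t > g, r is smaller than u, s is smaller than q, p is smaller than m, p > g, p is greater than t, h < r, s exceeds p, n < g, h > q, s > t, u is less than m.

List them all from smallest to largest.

k < n < g < t < p < s < q < h < r < u < m < f

The consecutive links are each given: k < n; n < g; g < t; t < p; p < s; s < q; q < h; h < r; r < u; u < m; m < f.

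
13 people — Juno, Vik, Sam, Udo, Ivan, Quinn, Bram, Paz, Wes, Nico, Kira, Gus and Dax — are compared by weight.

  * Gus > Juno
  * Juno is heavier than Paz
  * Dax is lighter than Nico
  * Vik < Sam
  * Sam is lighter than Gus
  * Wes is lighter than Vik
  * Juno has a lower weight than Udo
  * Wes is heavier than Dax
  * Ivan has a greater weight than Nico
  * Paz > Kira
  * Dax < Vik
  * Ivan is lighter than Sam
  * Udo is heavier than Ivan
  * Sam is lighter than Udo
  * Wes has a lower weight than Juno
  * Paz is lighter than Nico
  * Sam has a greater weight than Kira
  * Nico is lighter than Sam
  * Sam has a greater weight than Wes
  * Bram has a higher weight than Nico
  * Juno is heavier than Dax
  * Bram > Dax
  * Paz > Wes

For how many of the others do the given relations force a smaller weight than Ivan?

5

Directly below Ivan: Nico.
One step further: Dax, Paz (3 so far).
One step further: Wes, Kira (5 so far).
Nothing else is reachable below Ivan; 5 in all.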